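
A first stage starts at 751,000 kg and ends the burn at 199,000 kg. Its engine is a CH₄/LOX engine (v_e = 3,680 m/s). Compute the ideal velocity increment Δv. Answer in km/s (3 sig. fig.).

Δv ≈ 4.89 km/s

Δv = v_e · ln(m₀/m_f) = 3680.0 × ln(3.774) = 3680.0 × 1.3281 ≈ 4887.4 m/s.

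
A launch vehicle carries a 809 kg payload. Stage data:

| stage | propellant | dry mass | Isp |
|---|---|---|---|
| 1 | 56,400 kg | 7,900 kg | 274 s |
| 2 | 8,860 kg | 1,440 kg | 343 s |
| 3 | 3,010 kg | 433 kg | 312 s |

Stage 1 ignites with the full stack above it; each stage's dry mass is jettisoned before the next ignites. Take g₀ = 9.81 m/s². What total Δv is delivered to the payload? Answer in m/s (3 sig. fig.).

Ignition mass of stage 1 = 56,400+7,900 + 8,860+1,440 + 3,010+433 + 809 = 78,852 kg.
Stage 1: m₀ = 78,852 kg, m_f = 78,852 − 56,400 = 22,452 kg; Δv = 274×9.81×ln(3.512) = 2687.9×1.2562 ≈ 3377 m/s.
Stage 2: m₀ = 14,552 kg, m_f = 14,552 − 8,860 = 5,692 kg; Δv = 343×9.81×ln(2.557) = 3364.8×0.9387 ≈ 3158 m/s.
Stage 3: m₀ = 4,252 kg, m_f = 4,252 − 3,010 = 1,242 kg; Δv = 312×9.81×ln(3.424) = 3060.7×1.2307 ≈ 3767 m/s.
Total Δv = 3377 + 3158 + 3767 = 10302 m/s.

Δv ≈ 10300 m/s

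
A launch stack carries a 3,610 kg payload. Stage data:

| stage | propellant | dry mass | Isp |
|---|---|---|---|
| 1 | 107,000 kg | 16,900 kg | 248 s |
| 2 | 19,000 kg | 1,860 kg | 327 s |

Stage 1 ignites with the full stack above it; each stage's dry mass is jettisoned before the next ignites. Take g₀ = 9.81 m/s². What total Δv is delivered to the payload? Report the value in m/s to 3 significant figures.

Δv ≈ 7910 m/s

Ignition mass of stage 1 = 107,000+16,900 + 19,000+1,860 + 3,610 = 148,370 kg.
Stage 1: m₀ = 148,370 kg, m_f = 148,370 − 107,000 = 41,370 kg; Δv = 248×9.81×ln(3.586) = 2432.9×1.2772 ≈ 3107 m/s.
Stage 2: m₀ = 24,470 kg, m_f = 24,470 − 19,000 = 5,470 kg; Δv = 327×9.81×ln(4.473) = 3207.9×1.4982 ≈ 4806 m/s.
Total Δv = 3107 + 4806 = 7913 m/s.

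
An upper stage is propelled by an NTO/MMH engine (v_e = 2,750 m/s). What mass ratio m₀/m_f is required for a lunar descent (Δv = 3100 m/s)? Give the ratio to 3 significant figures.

mass ratio ≈ 3.09

From the ideal rocket equation, m₀/m_f = exp(Δv / v_e) = exp(3100 / 2750.0) = exp(1.1273) = 3.0872.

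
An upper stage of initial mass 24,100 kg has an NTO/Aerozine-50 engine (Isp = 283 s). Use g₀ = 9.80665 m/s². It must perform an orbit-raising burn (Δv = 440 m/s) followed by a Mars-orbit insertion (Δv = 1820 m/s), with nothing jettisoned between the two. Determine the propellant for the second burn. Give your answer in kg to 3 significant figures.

v_e = Isp · g₀ = 283 × 9.80665 = 2775.3 m/s.
After the first burn: m = 24100 × exp(−440/2775.3) = 24100 × 0.85339 = 20,566.7 kg.
After the second burn: m = 20,566.7 × exp(−1820/2775.3) = 20,566.7 × 0.51903 = 10,674.7 kg.
Second-burn propellant = 20,566.7 − 10,674.7 = 9,892 kg.

propellant for the second burn ≈ 9890 kg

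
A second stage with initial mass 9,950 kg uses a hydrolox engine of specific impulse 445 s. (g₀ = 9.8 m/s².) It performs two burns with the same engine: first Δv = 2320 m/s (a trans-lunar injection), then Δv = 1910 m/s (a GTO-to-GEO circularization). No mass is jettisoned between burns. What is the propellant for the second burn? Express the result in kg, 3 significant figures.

v_e = Isp · g₀ = 445 × 9.8 = 4361.0 m/s.
After the first burn: m = 9950 × exp(−2320/4361.0) = 9950 × 0.58744 = 5,845.03 kg.
After the second burn: m = 5,845.03 × exp(−1910/4361.0) = 5,845.03 × 0.64534 = 3,772.03 kg.
Second-burn propellant = 5,845.03 − 3,772.03 = 2,073 kg.

propellant for the second burn ≈ 2070 kg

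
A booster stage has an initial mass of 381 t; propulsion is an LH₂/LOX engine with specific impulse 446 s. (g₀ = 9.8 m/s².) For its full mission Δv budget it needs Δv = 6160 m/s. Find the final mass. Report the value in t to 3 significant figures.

final mass ≈ 93.1 t

v_e = Isp · g₀ = 446 × 9.8 = 4370.8 m/s.
m₀/m_f = exp(Δv / v_e) = exp(6160 / 4370.8) = exp(1.4094) = 4.0933.
m_f = m₀ / 4.0933 = 381 / 4.0933 = 93.0789 t.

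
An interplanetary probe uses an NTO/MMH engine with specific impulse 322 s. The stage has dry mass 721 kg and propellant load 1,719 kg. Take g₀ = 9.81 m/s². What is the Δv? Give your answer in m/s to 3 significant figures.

v_e = Isp · g₀ = 322 × 9.81 = 3158.8 m/s.
m₀ = m_dry + m_prop = 721 + 1,719 = 2,440 kg.
Δv = v_e · ln(m₀/m_f) = 3158.8 × ln(3.384) = 3158.8 × 1.2191 ≈ 3851.0 m/s.

Δv ≈ 3850 m/s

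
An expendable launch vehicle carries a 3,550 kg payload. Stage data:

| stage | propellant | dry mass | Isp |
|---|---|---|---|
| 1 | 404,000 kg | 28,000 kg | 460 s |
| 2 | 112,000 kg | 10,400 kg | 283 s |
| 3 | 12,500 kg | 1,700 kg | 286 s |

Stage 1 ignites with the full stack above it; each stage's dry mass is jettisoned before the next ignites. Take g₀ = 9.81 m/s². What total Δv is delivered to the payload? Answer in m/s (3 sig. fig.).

Ignition mass of stage 1 = 404,000+28,000 + 112,000+10,400 + 12,500+1,700 + 3,550 = 572,150 kg.
Stage 1: m₀ = 572,150 kg, m_f = 572,150 − 404,000 = 168,150 kg; Δv = 460×9.81×ln(3.403) = 4512.6×1.2245 ≈ 5526 m/s.
Stage 2: m₀ = 140,150 kg, m_f = 140,150 − 112,000 = 28,150 kg; Δv = 283×9.81×ln(4.979) = 2776.2×1.6052 ≈ 4456 m/s.
Stage 3: m₀ = 17,750 kg, m_f = 17,750 − 12,500 = 5,250 kg; Δv = 286×9.81×ln(3.381) = 2805.7×1.2182 ≈ 3418 m/s.
Total Δv = 5526 + 4456 + 3418 = 13400 m/s.

Δv ≈ 13400 m/s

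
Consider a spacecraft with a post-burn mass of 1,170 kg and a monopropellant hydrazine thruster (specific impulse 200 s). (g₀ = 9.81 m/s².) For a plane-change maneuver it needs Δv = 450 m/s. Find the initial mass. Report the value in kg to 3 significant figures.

v_e = Isp · g₀ = 200 × 9.81 = 1962.0 m/s.
From the ideal rocket equation, m₀/m_f = exp(Δv / v_e) = exp(450 / 1962.0) = exp(0.2294) = 1.2578.
m₀ = m_f × 1.2578 = 1,170 × 1.2578 = 1,471.63 kg.

initial mass ≈ 1470 kg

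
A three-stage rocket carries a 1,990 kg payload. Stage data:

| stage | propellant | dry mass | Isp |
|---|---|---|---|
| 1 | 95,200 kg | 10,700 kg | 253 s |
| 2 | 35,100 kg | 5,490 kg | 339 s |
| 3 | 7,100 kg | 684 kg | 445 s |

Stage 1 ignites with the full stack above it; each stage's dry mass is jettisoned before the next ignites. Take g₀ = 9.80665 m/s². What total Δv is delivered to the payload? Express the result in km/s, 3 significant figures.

Ignition mass of stage 1 = 95,200+10,700 + 35,100+5,490 + 7,100+684 + 1,990 = 156,264 kg.
Stage 1: m₀ = 156,264 kg, m_f = 156,264 − 95,200 = 61,064 kg; Δv = 253×9.80665×ln(2.559) = 2481.1×0.9396 ≈ 2331 m/s.
Stage 2: m₀ = 50,364 kg, m_f = 50,364 − 35,100 = 15,264 kg; Δv = 339×9.80665×ln(3.3) = 3324.5×1.1938 ≈ 3969 m/s.
Stage 3: m₀ = 9,774 kg, m_f = 9,774 − 7,100 = 2,674 kg; Δv = 445×9.80665×ln(3.655) = 4364.0×1.2962 ≈ 5656 m/s.
Total Δv = 2331 + 3969 + 5656 = 11956 m/s.

Δv ≈ 12.0 km/s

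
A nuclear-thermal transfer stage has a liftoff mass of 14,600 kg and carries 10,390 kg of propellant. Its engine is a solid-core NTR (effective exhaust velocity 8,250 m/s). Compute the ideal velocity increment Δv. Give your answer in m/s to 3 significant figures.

m_f = m₀ − m_prop = 14,600 − 10,390 = 4,210 kg.
From the ideal rocket equation, Δv = v_e · ln(m₀/m_f) = 8250.0 × ln(3.468) = 8250.0 × 1.2436 ≈ 10259.4 m/s.

Δv ≈ 10300 m/s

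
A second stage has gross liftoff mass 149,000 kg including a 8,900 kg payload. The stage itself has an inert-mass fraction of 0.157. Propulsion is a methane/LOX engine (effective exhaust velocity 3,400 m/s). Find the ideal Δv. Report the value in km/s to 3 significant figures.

Stage wet mass = m₀ − payload = 149,000 − 8,900 = 140,100 kg.
Stage dry mass = ε × stage wet mass = 0.157 × 140,100 = 21,995.7 kg.
Burnout mass m_f = stage dry + payload = 21,995.7 + 8,900 = 30,895.7 kg.
Δv = v_e · ln(149,000/30,895.7) = 3400.0 × ln(4.823) = 3400.0 × 1.5733 ≈ 5349 m/s.

Δv ≈ 5.35 km/s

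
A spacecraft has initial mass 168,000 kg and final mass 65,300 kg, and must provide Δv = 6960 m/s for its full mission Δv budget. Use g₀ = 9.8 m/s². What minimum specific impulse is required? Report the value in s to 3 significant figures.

Isp ≈ 752 s

ln(m₀/m_f) = ln(168000/65300) = ln(2.573) = 0.9450.
Using Δv = v_e ln(m₀/m_f): v_e = Δv / ln(m₀/m_f) = 6960 / 0.9450 = 7365.3 m/s.
Isp = v_e / g₀ = 7365.3 / 9.8 = 751.6 s.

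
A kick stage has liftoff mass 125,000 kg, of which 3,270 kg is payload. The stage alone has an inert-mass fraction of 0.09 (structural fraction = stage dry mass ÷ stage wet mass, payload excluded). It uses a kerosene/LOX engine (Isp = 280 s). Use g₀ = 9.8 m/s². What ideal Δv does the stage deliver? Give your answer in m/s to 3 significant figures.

Δv ≈ 5960 m/s

Stage wet mass = m₀ − payload = 125,000 − 3,270 = 121,730 kg.
Stage dry mass = ε × stage wet mass = 0.09 × 121,730 = 10,955.7 kg.
Burnout mass m_f = stage dry + payload = 10,955.7 + 3,270 = 14,225.7 kg.
v_e = Isp · g₀ = 280 × 9.8 = 2744.0 m/s.
From the ideal rocket equation, Δv = v_e · ln(125,000/14,225.7) = 2744.0 × ln(8.787) = 2744.0 × 2.1733 ≈ 5963 m/s.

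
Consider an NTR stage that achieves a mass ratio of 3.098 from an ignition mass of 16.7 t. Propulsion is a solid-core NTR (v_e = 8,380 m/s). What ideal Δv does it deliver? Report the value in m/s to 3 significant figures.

Δv ≈ 9480 m/s

By the Tsiolkovsky rocket equation, Δv = v_e · ln(3.098) = 8380.0 × 1.1308 ≈ 9475.7 m/s.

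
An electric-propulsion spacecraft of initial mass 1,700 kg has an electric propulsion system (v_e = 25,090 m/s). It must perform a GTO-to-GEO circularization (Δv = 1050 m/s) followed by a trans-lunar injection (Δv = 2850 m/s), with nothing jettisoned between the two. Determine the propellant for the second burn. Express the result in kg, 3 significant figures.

After the first burn: m = 1700 × exp(−1050/25090.0) = 1700 × 0.95901 = 1,630.32 kg.
After the second burn: m = 1,630.32 × exp(−2850/25090.0) = 1,630.32 × 0.89262 = 1,455.26 kg.
Second-burn propellant = 1,630.32 − 1,455.26 = 175.06 kg.

propellant for the second burn ≈ 175 kg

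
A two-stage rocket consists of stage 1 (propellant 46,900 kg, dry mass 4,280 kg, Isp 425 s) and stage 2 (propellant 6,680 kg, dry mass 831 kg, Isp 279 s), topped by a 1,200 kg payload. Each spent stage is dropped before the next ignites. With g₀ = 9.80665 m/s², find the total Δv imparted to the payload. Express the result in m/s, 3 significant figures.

Ignition mass of stage 1 = 46,900+4,280 + 6,680+831 + 1,200 = 59,891 kg.
Stage 1: m₀ = 59,891 kg, m_f = 59,891 − 46,900 = 12,991 kg; Δv = 425×9.80665×ln(4.61) = 4167.8×1.5283 ≈ 6370 m/s.
Stage 2: m₀ = 8,711 kg, m_f = 8,711 − 6,680 = 2,031 kg; Δv = 279×9.80665×ln(4.289) = 2736.1×1.4561 ≈ 3984 m/s.
Total Δv = 6370 + 3984 = 10354 m/s.

Δv ≈ 10400 m/s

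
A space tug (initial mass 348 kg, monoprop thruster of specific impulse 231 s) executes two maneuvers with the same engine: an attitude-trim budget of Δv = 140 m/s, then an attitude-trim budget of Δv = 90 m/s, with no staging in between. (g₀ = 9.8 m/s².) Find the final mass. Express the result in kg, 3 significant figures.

final mass ≈ 314 kg

v_e = Isp · g₀ = 231 × 9.8 = 2263.8 m/s.
After the first burn: m = 348 × exp(−140/2263.8) = 348 × 0.94003 = 327.13 kg.
After the second burn: m = 327.13 × exp(−90/2263.8) = 327.13 × 0.96102 = 314.378 kg.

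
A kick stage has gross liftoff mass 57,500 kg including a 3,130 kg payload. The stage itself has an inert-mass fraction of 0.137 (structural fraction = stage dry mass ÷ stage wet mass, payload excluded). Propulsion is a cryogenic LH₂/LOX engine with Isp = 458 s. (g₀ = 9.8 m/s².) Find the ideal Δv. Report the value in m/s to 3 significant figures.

Stage wet mass = m₀ − payload = 57,500 − 3,130 = 54,370 kg.
Stage dry mass = ε × stage wet mass = 0.137 × 54,370 = 7,448.69 kg.
Burnout mass m_f = stage dry + payload = 7,448.69 + 3,130 = 10,578.69 kg.
v_e = Isp · g₀ = 458 × 9.8 = 4488.4 m/s.
By the Tsiolkovsky rocket equation, Δv = v_e · ln(57,500/10,578.69) = 4488.4 × ln(5.435) = 4488.4 × 1.6929 ≈ 7599 m/s.

Δv ≈ 7600 m/s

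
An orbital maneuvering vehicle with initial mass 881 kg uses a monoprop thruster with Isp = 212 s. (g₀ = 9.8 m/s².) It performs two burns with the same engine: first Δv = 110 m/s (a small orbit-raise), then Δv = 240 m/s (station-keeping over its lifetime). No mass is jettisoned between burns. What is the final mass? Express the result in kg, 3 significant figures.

v_e = Isp · g₀ = 212 × 9.8 = 2077.6 m/s.
After the first burn: m = 881 × exp(−110/2077.6) = 881 × 0.94843 = 835.567 kg.
After the second burn: m = 835.567 × exp(−240/2077.6) = 835.567 × 0.89090 = 744.407 kg.

final mass ≈ 744 kg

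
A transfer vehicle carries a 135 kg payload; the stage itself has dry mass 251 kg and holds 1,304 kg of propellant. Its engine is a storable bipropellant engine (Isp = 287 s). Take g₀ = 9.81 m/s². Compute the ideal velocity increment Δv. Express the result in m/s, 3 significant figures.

v_e = Isp · g₀ = 287 × 9.81 = 2815.5 m/s.
m₀ = payload + dry + propellant = 135 + 251 + 1,304 = 1,690 kg.
m_f = payload + dry = 135 + 251 = 386 kg.
Δv = v_e · ln(m₀/m_f) = 2815.5 × ln(4.378) = 2815.5 × 1.4766 ≈ 4157.5 m/s.

Δv ≈ 4160 m/s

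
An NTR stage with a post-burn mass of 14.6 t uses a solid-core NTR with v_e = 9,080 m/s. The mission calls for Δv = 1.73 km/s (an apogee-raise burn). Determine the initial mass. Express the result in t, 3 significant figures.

Using Δv = v_e ln(m₀/m_f): m₀/m_f = exp(Δv / v_e) = exp(1730 / 9080.0) = exp(0.1905) = 1.2099.
m₀ = m_f × 1.2099 = 14.6 × 1.2099 = 17.6645 t.

initial mass ≈ 17.7 t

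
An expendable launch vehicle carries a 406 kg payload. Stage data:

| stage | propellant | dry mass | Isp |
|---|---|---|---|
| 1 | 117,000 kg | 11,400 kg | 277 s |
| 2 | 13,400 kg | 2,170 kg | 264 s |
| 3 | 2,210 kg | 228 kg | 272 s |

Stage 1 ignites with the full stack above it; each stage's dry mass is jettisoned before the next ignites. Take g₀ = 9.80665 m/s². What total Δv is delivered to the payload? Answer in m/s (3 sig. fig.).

Ignition mass of stage 1 = 117,000+11,400 + 13,400+2,170 + 2,210+228 + 406 = 146,814 kg.
Stage 1: m₀ = 146,814 kg, m_f = 146,814 − 117,000 = 29,814 kg; Δv = 277×9.80665×ln(4.924) = 2716.4×1.5942 ≈ 4331 m/s.
Stage 2: m₀ = 18,414 kg, m_f = 18,414 − 13,400 = 5,014 kg; Δv = 264×9.80665×ln(3.673) = 2589.0×1.3009 ≈ 3368 m/s.
Stage 3: m₀ = 2,844 kg, m_f = 2,844 − 2,210 = 634 kg; Δv = 272×9.80665×ln(4.486) = 2667.4×1.5009 ≈ 4004 m/s.
Total Δv = 4331 + 3368 + 4004 = 11703 m/s.

Δv ≈ 11700 m/s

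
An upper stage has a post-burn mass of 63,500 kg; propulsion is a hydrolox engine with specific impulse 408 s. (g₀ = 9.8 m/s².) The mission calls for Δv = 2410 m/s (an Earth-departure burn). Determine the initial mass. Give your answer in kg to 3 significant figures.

v_e = Isp · g₀ = 408 × 9.8 = 3998.4 m/s.
From the ideal rocket equation, m₀/m_f = exp(Δv / v_e) = exp(2410 / 3998.4) = exp(0.6027) = 1.8271.
m₀ = m_f × 1.8271 = 63,500 × 1.8271 = 116,021 kg.

initial mass ≈ 116000 kg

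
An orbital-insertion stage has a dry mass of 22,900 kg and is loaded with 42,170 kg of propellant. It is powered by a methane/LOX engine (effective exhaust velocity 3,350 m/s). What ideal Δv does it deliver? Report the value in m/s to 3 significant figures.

Δv ≈ 3500 m/s

m₀ = m_dry + m_prop = 22,900 + 42,170 = 65,070 kg.
From the ideal rocket equation, Δv = v_e · ln(m₀/m_f) = 3350.0 × ln(2.841) = 3350.0 × 1.0443 ≈ 3498.5 m/s.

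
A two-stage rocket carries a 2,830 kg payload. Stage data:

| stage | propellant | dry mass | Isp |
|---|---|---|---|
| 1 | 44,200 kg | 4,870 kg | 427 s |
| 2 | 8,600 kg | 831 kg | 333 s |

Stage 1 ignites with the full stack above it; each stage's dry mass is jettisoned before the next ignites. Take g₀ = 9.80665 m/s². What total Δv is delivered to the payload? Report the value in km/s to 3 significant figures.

Δv ≈ 9.29 km/s

Ignition mass of stage 1 = 44,200+4,870 + 8,600+831 + 2,830 = 61,331 kg.
Stage 1: m₀ = 61,331 kg, m_f = 61,331 − 44,200 = 17,131 kg; Δv = 427×9.80665×ln(3.58) = 4187.4×1.2754 ≈ 5341 m/s.
Stage 2: m₀ = 12,261 kg, m_f = 12,261 − 8,600 = 3,661 kg; Δv = 333×9.80665×ln(3.349) = 3265.6×1.2087 ≈ 3947 m/s.
Total Δv = 5341 + 3947 = 9288 m/s.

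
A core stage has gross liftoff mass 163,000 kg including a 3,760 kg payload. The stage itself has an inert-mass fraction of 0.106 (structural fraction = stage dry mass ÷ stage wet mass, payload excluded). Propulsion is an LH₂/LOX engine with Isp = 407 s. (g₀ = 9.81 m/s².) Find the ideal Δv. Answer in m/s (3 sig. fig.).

Δv ≈ 8250 m/s

Stage wet mass = m₀ − payload = 163,000 − 3,760 = 159,240 kg.
Stage dry mass = ε × stage wet mass = 0.106 × 159,240 = 16,879.4 kg.
Burnout mass m_f = stage dry + payload = 16,879.4 + 3,760 = 20,639.4 kg.
v_e = Isp · g₀ = 407 × 9.81 = 3992.7 m/s.
Rocket equation: Δv = v_e · ln(163,000/20,639.4) = 3992.7 × ln(7.898) = 3992.7 × 2.0665 ≈ 8251 m/s.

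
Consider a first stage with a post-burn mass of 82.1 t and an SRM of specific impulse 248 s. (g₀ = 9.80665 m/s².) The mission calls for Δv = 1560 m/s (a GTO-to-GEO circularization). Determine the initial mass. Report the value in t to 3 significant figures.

initial mass ≈ 156 t

v_e = Isp · g₀ = 248 × 9.80665 = 2432.0 m/s.
Using Δv = v_e ln(m₀/m_f): m₀/m_f = exp(Δv / v_e) = exp(1560 / 2432.0) = exp(0.6414) = 1.8992.
m₀ = m_f × 1.8992 = 82.1 × 1.8992 = 155.924 t.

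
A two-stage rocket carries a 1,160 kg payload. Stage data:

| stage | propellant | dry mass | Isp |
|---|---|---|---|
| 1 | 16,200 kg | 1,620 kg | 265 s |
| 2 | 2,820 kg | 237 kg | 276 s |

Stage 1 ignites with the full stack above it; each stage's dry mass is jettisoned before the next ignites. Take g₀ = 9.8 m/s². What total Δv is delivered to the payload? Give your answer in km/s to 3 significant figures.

Δv ≈ 6.44 km/s

Ignition mass of stage 1 = 16,200+1,620 + 2,820+237 + 1,160 = 22,037 kg.
Stage 1: m₀ = 22,037 kg, m_f = 22,037 − 16,200 = 5,837 kg; Δv = 265×9.8×ln(3.775) = 2597.0×1.3285 ≈ 3450 m/s.
Stage 2: m₀ = 4,217 kg, m_f = 4,217 − 2,820 = 1,397 kg; Δv = 276×9.8×ln(3.019) = 2704.8×1.1048 ≈ 2988 m/s.
Total Δv = 3450 + 2988 = 6438 m/s.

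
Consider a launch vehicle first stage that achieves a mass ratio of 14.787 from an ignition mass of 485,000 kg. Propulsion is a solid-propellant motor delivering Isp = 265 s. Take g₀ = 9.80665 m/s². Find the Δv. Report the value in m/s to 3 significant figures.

Δv ≈ 7000 m/s

v_e = Isp · g₀ = 265 × 9.80665 = 2598.8 m/s.
Δv = v_e · ln(14.787) = 2598.8 × 2.6937 ≈ 7000.4 m/s.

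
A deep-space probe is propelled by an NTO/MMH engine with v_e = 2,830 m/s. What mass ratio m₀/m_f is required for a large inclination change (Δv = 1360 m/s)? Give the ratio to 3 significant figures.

Using Δv = v_e ln(m₀/m_f): m₀/m_f = exp(Δv / v_e) = exp(1360 / 2830.0) = exp(0.4806) = 1.6170.

mass ratio ≈ 1.62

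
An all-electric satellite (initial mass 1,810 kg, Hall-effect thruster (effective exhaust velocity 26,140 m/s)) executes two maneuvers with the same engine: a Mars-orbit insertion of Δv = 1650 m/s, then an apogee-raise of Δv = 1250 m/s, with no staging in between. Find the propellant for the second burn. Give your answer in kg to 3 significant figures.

After the first burn: m = 1810 × exp(−1650/26140.0) = 1810 × 0.93883 = 1,699.28 kg.
After the second burn: m = 1,699.28 × exp(−1250/26140.0) = 1,699.28 × 0.95331 = 1,619.94 kg.
Second-burn propellant = 1,699.28 − 1,619.94 = 79.34 kg.

propellant for the second burn ≈ 79.3 kg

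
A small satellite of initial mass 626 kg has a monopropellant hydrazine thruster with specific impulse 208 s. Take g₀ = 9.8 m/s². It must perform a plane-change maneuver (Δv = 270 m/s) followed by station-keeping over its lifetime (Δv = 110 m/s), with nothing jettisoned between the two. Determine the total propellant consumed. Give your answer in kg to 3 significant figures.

v_e = Isp · g₀ = 208 × 9.8 = 2038.4 m/s.
After the first burn: m = 626 × exp(−270/2038.4) = 626 × 0.87594 = 548.338 kg.
After the second burn: m = 548.338 × exp(−110/2038.4) = 548.338 × 0.94747 = 519.534 kg.
Total propellant = m₀ − m_final = 626 − 519.534 = 106.466 kg.

total propellant consumed ≈ 106 kg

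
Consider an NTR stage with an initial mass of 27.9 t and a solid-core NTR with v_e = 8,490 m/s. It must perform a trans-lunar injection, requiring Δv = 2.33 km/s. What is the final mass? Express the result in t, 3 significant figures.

From the ideal rocket equation, m₀/m_f = exp(Δv / v_e) = exp(2330 / 8490.0) = exp(0.2744) = 1.3158.
m_f = m₀ / 1.3158 = 27.9 / 1.3158 = 21.2038 t.

final mass ≈ 21.2 t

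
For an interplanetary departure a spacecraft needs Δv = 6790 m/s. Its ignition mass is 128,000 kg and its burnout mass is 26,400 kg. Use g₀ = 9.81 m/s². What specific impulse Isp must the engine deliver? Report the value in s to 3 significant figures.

ln(m₀/m_f) = ln(128000/26400) = ln(4.848) = 1.5787.
By the Tsiolkovsky rocket equation, v_e = Δv / ln(m₀/m_f) = 6790 / 1.5787 = 4301.1 m/s.
Isp = v_e / g₀ = 4301.1 / 9.81 = 438.4 s.

Isp ≈ 438 s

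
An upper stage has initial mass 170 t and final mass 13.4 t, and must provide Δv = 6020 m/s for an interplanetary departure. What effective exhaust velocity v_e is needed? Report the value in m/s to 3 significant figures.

v_e ≈ 2370 m/s

ln(m₀/m_f) = ln(170000/13400) = ln(12.69) = 2.5405.
Using Δv = v_e ln(m₀/m_f): v_e = Δv / ln(m₀/m_f) = 6020 / 2.5405 = 2369.6 m/s.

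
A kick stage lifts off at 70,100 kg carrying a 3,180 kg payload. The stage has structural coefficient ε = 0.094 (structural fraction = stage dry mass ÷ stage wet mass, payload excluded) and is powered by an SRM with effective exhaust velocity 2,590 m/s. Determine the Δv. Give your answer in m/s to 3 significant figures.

Δv ≈ 5180 m/s

Stage wet mass = m₀ − payload = 70,100 − 3,180 = 66,920 kg.
Stage dry mass = ε × stage wet mass = 0.094 × 66,920 = 6,290.48 kg.
Burnout mass m_f = stage dry + payload = 6,290.48 + 3,180 = 9,470.48 kg.
By the Tsiolkovsky rocket equation, Δv = v_e · ln(70,100/9,470.48) = 2590.0 × ln(7.402) = 2590.0 × 2.0017 ≈ 5185 m/s.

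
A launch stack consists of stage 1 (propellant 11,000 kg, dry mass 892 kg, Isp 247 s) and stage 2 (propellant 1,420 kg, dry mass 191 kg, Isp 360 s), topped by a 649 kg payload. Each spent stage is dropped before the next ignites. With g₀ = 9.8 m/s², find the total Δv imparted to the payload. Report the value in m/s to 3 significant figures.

Ignition mass of stage 1 = 11,000+892 + 1,420+191 + 649 = 14,152 kg.
Stage 1: m₀ = 14,152 kg, m_f = 14,152 − 11,000 = 3,152 kg; Δv = 247×9.8×ln(4.49) = 2420.6×1.5018 ≈ 3635 m/s.
Stage 2: m₀ = 2,260 kg, m_f = 2,260 − 1,420 = 840 kg; Δv = 360×9.8×ln(2.69) = 3528.0×0.9897 ≈ 3492 m/s.
Total Δv = 3635 + 3492 = 7127 m/s.

Δv ≈ 7130 m/s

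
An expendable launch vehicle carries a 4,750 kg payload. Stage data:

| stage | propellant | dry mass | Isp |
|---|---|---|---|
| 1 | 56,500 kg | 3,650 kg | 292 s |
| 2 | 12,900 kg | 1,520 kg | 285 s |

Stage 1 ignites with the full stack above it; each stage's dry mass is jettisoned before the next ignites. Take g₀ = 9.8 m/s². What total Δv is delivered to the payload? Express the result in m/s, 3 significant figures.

Δv ≈ 6690 m/s

Ignition mass of stage 1 = 56,500+3,650 + 12,900+1,520 + 4,750 = 79,320 kg.
Stage 1: m₀ = 79,320 kg, m_f = 79,320 − 56,500 = 22,820 kg; Δv = 292×9.8×ln(3.476) = 2861.6×1.2459 ≈ 3565 m/s.
Stage 2: m₀ = 19,170 kg, m_f = 19,170 − 12,900 = 6,270 kg; Δv = 285×9.8×ln(3.057) = 2793.0×1.1176 ≈ 3121 m/s.
Total Δv = 3565 + 3121 = 6686 m/s.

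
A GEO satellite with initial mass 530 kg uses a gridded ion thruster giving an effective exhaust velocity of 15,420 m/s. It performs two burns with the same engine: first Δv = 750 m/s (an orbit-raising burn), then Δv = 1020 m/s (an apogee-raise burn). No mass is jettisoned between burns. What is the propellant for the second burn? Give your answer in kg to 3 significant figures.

propellant for the second burn ≈ 32.3 kg

After the first burn: m = 530 × exp(−750/15420.0) = 530 × 0.95253 = 504.841 kg.
After the second burn: m = 504.841 × exp(−1020/15420.0) = 504.841 × 0.93599 = 472.526 kg.
Second-burn propellant = 504.841 − 472.526 = 32.315 kg.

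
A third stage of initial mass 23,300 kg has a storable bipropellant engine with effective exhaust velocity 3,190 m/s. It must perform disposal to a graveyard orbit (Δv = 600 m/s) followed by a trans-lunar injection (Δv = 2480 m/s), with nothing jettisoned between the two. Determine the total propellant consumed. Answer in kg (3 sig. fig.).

After the first burn: m = 23300 × exp(−600/3190.0) = 23300 × 0.82854 = 19,305 kg.
After the second burn: m = 19,305 × exp(−2480/3190.0) = 19,305 × 0.45959 = 8,872.38 kg.
Total propellant = m₀ − m_final = 23300 − 8,872.38 = 14,427.62 kg.

total propellant consumed ≈ 14400 kg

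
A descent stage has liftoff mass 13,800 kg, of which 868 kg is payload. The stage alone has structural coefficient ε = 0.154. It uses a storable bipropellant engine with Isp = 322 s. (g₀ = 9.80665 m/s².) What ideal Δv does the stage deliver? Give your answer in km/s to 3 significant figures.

Stage wet mass = m₀ − payload = 13,800 − 868 = 12,932 kg.
Stage dry mass = ε × stage wet mass = 0.154 × 12,932 = 1,991.53 kg.
Burnout mass m_f = stage dry + payload = 1,991.53 + 868 = 2,859.53 kg.
v_e = Isp · g₀ = 322 × 9.80665 = 3157.7 m/s.
Δv = v_e · ln(13,800/2,859.53) = 3157.7 × ln(4.826) = 3157.7 × 1.5740 ≈ 4970 m/s.

Δv ≈ 4.97 km/s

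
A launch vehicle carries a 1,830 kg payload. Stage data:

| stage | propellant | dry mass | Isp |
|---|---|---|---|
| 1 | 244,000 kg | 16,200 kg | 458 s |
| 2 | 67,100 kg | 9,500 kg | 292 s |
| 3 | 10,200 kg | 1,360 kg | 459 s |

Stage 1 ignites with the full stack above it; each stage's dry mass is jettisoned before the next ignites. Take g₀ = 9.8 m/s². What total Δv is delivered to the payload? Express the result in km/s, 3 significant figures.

Ignition mass of stage 1 = 244,000+16,200 + 67,100+9,500 + 10,200+1,360 + 1,830 = 350,190 kg.
Stage 1: m₀ = 350,190 kg, m_f = 350,190 − 244,000 = 106,190 kg; Δv = 458×9.8×ln(3.298) = 4488.4×1.1932 ≈ 5356 m/s.
Stage 2: m₀ = 89,990 kg, m_f = 89,990 − 67,100 = 22,890 kg; Δv = 292×9.8×ln(3.931) = 2861.6×1.3690 ≈ 3918 m/s.
Stage 3: m₀ = 13,390 kg, m_f = 13,390 − 10,200 = 3,190 kg; Δv = 459×9.8×ln(4.197) = 4498.2×1.4345 ≈ 6453 m/s.
Total Δv = 5356 + 3918 + 6453 = 15727 m/s.

Δv ≈ 15.7 km/s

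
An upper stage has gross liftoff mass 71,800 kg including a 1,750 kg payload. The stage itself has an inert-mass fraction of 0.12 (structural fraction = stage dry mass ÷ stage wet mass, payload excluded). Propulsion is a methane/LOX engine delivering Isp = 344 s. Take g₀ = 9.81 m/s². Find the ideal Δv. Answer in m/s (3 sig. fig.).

Δv ≈ 6600 m/s

Stage wet mass = m₀ − payload = 71,800 − 1,750 = 70,050 kg.
Stage dry mass = ε × stage wet mass = 0.12 × 70,050 = 8,406 kg.
Burnout mass m_f = stage dry + payload = 8,406 + 1,750 = 10,156 kg.
v_e = Isp · g₀ = 344 × 9.81 = 3374.6 m/s.
By the Tsiolkovsky rocket equation, Δv = v_e · ln(71,800/10,156) = 3374.6 × ln(7.07) = 3374.6 × 1.9558 ≈ 6600 m/s.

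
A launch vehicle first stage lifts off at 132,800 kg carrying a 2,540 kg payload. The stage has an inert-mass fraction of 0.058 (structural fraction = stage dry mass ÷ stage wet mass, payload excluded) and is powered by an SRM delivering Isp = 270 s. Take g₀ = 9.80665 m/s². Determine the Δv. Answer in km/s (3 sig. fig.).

Δv ≈ 6.82 km/s

Stage wet mass = m₀ − payload = 132,800 − 2,540 = 130,260 kg.
Stage dry mass = ε × stage wet mass = 0.058 × 130,260 = 7,555.08 kg.
Burnout mass m_f = stage dry + payload = 7,555.08 + 2,540 = 10,095.08 kg.
v_e = Isp · g₀ = 270 × 9.80665 = 2647.8 m/s.
Rocket equation: Δv = v_e · ln(132,800/10,095.08) = 2647.8 × ln(13.15) = 2647.8 × 2.5768 ≈ 6823 m/s.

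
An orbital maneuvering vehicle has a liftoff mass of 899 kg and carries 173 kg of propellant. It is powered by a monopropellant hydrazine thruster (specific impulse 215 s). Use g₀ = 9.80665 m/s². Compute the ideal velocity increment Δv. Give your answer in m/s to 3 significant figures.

v_e = Isp · g₀ = 215 × 9.80665 = 2108.4 m/s.
m_f = m₀ − m_prop = 899 − 173 = 726 kg.
Rocket equation: Δv = v_e · ln(m₀/m_f) = 2108.4 × ln(1.238) = 2108.4 × 0.2137 ≈ 450.6 m/s.

Δv ≈ 451 m/s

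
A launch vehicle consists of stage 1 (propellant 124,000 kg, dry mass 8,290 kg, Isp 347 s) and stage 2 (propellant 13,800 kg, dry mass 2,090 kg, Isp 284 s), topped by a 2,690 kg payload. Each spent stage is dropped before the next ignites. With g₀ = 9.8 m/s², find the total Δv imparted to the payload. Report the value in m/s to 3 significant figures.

Ignition mass of stage 1 = 124,000+8,290 + 13,800+2,090 + 2,690 = 150,870 kg.
Stage 1: m₀ = 150,870 kg, m_f = 150,870 − 124,000 = 26,870 kg; Δv = 347×9.8×ln(5.615) = 3400.6×1.7254 ≈ 5867 m/s.
Stage 2: m₀ = 18,580 kg, m_f = 18,580 − 13,800 = 4,780 kg; Δv = 284×9.8×ln(3.887) = 2783.2×1.3576 ≈ 3779 m/s.
Total Δv = 5867 + 3779 = 9646 m/s.

Δv ≈ 9650 m/s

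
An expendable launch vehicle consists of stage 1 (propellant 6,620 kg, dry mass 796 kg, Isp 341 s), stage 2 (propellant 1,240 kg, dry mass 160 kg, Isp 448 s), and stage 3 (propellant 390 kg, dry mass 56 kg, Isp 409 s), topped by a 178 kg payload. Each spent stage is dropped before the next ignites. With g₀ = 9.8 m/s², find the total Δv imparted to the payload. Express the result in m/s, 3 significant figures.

Ignition mass of stage 1 = 6,620+796 + 1,240+160 + 390+56 + 178 = 9,440 kg.
Stage 1: m₀ = 9,440 kg, m_f = 9,440 − 6,620 = 2,820 kg; Δv = 341×9.8×ln(3.348) = 3341.8×1.2082 ≈ 4038 m/s.
Stage 2: m₀ = 2,024 kg, m_f = 2,024 − 1,240 = 784 kg; Δv = 448×9.8×ln(2.582) = 4390.4×0.9484 ≈ 4164 m/s.
Stage 3: m₀ = 624 kg, m_f = 624 − 390 = 234 kg; Δv = 409×9.8×ln(2.667) = 4008.2×0.9808 ≈ 3931 m/s.
Total Δv = 4038 + 4164 + 3931 = 12133 m/s.

Δv ≈ 12100 m/s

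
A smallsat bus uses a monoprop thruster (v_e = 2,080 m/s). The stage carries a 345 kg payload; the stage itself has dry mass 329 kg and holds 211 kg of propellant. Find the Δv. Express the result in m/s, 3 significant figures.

m₀ = payload + dry + propellant = 345 + 329 + 211 = 885 kg.
m_f = payload + dry = 345 + 329 = 674 kg.
Δv = v_e · ln(m₀/m_f) = 2080.0 × ln(1.313) = 2080.0 × 0.2724 ≈ 566.5 m/s.

Δv ≈ 567 m/s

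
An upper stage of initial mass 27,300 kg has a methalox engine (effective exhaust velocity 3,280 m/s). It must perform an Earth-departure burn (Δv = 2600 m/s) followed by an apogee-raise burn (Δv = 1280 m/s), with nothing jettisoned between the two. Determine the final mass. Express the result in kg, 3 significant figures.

final mass ≈ 8360 kg

After the first burn: m = 27300 × exp(−2600/3280.0) = 27300 × 0.45263 = 12,356.8 kg.
After the second burn: m = 12,356.8 × exp(−1280/3280.0) = 12,356.8 × 0.67689 = 8,364.19 kg.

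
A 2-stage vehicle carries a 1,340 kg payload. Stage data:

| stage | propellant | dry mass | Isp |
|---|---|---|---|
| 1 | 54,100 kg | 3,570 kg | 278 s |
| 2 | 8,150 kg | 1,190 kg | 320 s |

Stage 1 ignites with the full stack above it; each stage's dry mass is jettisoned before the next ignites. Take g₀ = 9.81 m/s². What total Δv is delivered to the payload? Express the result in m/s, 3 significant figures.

Δv ≈ 8800 m/s

Ignition mass of stage 1 = 54,100+3,570 + 8,150+1,190 + 1,340 = 68,350 kg.
Stage 1: m₀ = 68,350 kg, m_f = 68,350 − 54,100 = 14,250 kg; Δv = 278×9.81×ln(4.796) = 2727.2×1.5679 ≈ 4276 m/s.
Stage 2: m₀ = 10,680 kg, m_f = 10,680 − 8,150 = 2,530 kg; Δv = 320×9.81×ln(4.221) = 3139.2×1.4402 ≈ 4521 m/s.
Total Δv = 4276 + 4521 = 8797 m/s.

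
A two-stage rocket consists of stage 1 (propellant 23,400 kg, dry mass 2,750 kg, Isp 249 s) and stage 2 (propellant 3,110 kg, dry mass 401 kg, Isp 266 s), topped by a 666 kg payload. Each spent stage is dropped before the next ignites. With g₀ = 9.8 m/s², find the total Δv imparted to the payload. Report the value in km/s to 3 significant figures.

Ignition mass of stage 1 = 23,400+2,750 + 3,110+401 + 666 = 30,327 kg.
Stage 1: m₀ = 30,327 kg, m_f = 30,327 − 23,400 = 6,927 kg; Δv = 249×9.8×ln(4.378) = 2440.2×1.4766 ≈ 3603 m/s.
Stage 2: m₀ = 4,177 kg, m_f = 4,177 − 3,110 = 1,067 kg; Δv = 266×9.8×ln(3.915) = 2606.8×1.3647 ≈ 3558 m/s.
Total Δv = 3603 + 3558 = 7161 m/s.

Δv ≈ 7.16 km/s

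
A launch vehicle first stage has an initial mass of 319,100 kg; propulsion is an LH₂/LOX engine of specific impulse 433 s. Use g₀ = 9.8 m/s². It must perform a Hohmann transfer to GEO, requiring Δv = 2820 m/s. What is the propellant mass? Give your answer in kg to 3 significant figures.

propellant mass ≈ 155000 kg

v_e = Isp · g₀ = 433 × 9.8 = 4243.4 m/s.
Using Δv = v_e ln(m₀/m_f): m₀/m_f = exp(Δv / v_e) = exp(2820 / 4243.4) = exp(0.6646) = 1.9436.
m_f = 319,100 / 1.9436 = 164,180 kg, so propellant = m₀ − m_f = 319,100 − 164,180 = 154,920 kg.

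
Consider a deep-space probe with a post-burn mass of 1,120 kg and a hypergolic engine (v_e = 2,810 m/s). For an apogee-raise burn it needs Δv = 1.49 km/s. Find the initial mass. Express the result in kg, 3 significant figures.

initial mass ≈ 1900 kg

By the Tsiolkovsky rocket equation, m₀/m_f = exp(Δv / v_e) = exp(1490 / 2810.0) = exp(0.5302) = 1.6994.
m₀ = m_f × 1.6994 = 1,120 × 1.6994 = 1,903.33 kg.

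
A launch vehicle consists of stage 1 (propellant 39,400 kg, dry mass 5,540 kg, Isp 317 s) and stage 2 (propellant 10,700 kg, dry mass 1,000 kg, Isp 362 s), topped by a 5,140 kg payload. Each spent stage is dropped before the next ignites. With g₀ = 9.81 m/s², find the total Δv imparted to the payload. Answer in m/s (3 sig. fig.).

Δv ≈ 6740 m/s

Ignition mass of stage 1 = 39,400+5,540 + 10,700+1,000 + 5,140 = 61,780 kg.
Stage 1: m₀ = 61,780 kg, m_f = 61,780 − 39,400 = 22,380 kg; Δv = 317×9.81×ln(2.761) = 3109.8×1.0154 ≈ 3158 m/s.
Stage 2: m₀ = 16,840 kg, m_f = 16,840 − 10,700 = 6,140 kg; Δv = 362×9.81×ln(2.743) = 3551.2×1.0089 ≈ 3583 m/s.
Total Δv = 3158 + 3583 = 6741 m/s.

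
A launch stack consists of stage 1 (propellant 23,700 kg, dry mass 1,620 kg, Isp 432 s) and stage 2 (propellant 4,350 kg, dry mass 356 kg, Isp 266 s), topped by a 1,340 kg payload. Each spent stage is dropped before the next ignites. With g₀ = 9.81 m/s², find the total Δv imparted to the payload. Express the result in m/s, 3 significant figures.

Ignition mass of stage 1 = 23,700+1,620 + 4,350+356 + 1,340 = 31,366 kg.
Stage 1: m₀ = 31,366 kg, m_f = 31,366 − 23,700 = 7,666 kg; Δv = 432×9.81×ln(4.092) = 4237.9×1.4089 ≈ 5971 m/s.
Stage 2: m₀ = 6,046 kg, m_f = 6,046 − 4,350 = 1,696 kg; Δv = 266×9.81×ln(3.565) = 2609.5×1.2711 ≈ 3317 m/s.
Total Δv = 5971 + 3317 = 9288 m/s.

Δv ≈ 9290 m/s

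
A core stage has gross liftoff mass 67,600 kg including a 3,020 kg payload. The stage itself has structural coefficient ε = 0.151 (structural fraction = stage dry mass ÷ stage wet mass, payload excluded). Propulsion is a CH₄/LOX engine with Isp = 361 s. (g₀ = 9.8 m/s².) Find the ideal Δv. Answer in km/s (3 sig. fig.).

Δv ≈ 5.90 km/s

Stage wet mass = m₀ − payload = 67,600 − 3,020 = 64,580 kg.
Stage dry mass = ε × stage wet mass = 0.151 × 64,580 = 9,751.58 kg.
Burnout mass m_f = stage dry + payload = 9,751.58 + 3,020 = 12,771.58 kg.
v_e = Isp · g₀ = 361 × 9.8 = 3537.8 m/s.
Using Δv = v_e ln(m₀/m_f): Δv = v_e · ln(67,600/12,771.58) = 3537.8 × ln(5.293) = 3537.8 × 1.6664 ≈ 5895 m/s.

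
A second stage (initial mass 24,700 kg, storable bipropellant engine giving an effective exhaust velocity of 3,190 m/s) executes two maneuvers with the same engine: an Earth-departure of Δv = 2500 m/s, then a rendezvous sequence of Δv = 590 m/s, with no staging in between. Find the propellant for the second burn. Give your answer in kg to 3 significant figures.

propellant for the second burn ≈ 1900 kg

After the first burn: m = 24700 × exp(−2500/3190.0) = 24700 × 0.45671 = 11,280.7 kg.
After the second burn: m = 11,280.7 × exp(−590/3190.0) = 11,280.7 × 0.83114 = 9,375.84 kg.
Second-burn propellant = 11,280.7 − 9,375.84 = 1,904.86 kg.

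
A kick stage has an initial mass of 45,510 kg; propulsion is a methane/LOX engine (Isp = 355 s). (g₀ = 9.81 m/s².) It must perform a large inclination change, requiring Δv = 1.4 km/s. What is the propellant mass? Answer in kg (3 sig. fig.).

propellant mass ≈ 15100 kg

v_e = Isp · g₀ = 355 × 9.81 = 3482.6 m/s.
m₀/m_f = exp(Δv / v_e) = exp(1400 / 3482.6) = exp(0.4020) = 1.4948.
m_f = 45,510 / 1.4948 = 30,445.5 kg, so propellant = m₀ − m_f = 45,510 − 30,445.5 = 15,064.5 kg.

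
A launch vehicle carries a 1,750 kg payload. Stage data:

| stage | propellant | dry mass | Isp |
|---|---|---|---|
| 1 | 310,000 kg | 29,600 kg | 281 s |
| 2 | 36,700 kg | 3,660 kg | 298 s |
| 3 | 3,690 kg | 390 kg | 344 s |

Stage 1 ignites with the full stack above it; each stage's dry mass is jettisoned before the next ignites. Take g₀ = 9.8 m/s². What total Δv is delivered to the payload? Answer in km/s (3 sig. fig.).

Ignition mass of stage 1 = 310,000+29,600 + 36,700+3,660 + 3,690+390 + 1,750 = 385,790 kg.
Stage 1: m₀ = 385,790 kg, m_f = 385,790 − 310,000 = 75,790 kg; Δv = 281×9.8×ln(5.09) = 2753.8×1.6273 ≈ 4481 m/s.
Stage 2: m₀ = 46,190 kg, m_f = 46,190 − 36,700 = 9,490 kg; Δv = 298×9.8×ln(4.867) = 2920.4×1.5825 ≈ 4622 m/s.
Stage 3: m₀ = 5,830 kg, m_f = 5,830 − 3,690 = 2,140 kg; Δv = 344×9.8×ln(2.724) = 3371.2×1.0022 ≈ 3379 m/s.
Total Δv = 4481 + 4622 + 3379 = 12482 m/s.

Δv ≈ 12.5 km/s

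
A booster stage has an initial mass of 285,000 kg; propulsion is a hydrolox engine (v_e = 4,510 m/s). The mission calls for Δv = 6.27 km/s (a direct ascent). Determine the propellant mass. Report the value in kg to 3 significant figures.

propellant mass ≈ 214000 kg

m₀/m_f = exp(Δv / v_e) = exp(6270 / 4510.0) = exp(1.3902) = 4.0158.
m_f = 285,000 / 4.0158 = 70,969.7 kg, so propellant = m₀ − m_f = 285,000 − 70,969.7 = 214,030.3 kg.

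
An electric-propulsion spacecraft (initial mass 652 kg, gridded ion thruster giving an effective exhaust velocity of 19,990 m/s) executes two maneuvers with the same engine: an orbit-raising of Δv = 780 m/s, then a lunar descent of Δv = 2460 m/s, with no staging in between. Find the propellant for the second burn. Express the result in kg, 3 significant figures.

propellant for the second burn ≈ 72.6 kg

After the first burn: m = 652 × exp(−780/19990.0) = 652 × 0.96173 = 627.048 kg.
After the second burn: m = 627.048 × exp(−2460/19990.0) = 627.048 × 0.88421 = 554.442 kg.
Second-burn propellant = 627.048 − 554.442 = 72.606 kg.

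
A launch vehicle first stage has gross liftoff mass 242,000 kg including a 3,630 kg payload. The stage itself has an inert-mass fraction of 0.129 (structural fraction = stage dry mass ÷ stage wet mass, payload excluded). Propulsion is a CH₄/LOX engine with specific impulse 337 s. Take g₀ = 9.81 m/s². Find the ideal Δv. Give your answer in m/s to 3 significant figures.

Stage wet mass = m₀ − payload = 242,000 − 3,630 = 238,370 kg.
Stage dry mass = ε × stage wet mass = 0.129 × 238,370 = 30,749.7 kg.
Burnout mass m_f = stage dry + payload = 30,749.7 + 3,630 = 34,379.7 kg.
v_e = Isp · g₀ = 337 × 9.81 = 3306.0 m/s.
From the ideal rocket equation, Δv = v_e · ln(242,000/34,379.7) = 3306.0 × ln(7.039) = 3306.0 × 1.9515 ≈ 6452 m/s.

Δv ≈ 6450 m/s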